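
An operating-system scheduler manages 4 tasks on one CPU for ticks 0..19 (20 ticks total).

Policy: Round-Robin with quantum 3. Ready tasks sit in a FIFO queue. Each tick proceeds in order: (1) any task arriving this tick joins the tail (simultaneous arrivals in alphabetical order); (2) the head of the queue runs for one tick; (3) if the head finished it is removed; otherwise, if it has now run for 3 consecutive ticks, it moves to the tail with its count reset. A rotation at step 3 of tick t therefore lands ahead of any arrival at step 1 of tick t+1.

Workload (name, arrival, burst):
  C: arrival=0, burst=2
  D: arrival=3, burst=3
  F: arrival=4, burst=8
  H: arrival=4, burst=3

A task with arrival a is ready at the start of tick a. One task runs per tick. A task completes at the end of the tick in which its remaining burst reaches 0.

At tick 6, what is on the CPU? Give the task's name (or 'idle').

t=0: queue=[C] q_used=0 → run C
t=1: queue=[C] q_used=1 → run C
t=2: (idle)
t=3: queue=[D] q_used=0 → run D
t=4: queue=[D,F,H] q_used=1 → run D
t=5: queue=[D,F,H] q_used=2 → run D
t=6: queue=[F,H] q_used=0 → run F
t=7: queue=[F,H] q_used=1 → run F
t=8: queue=[F,H] q_used=2 → run F
t=9: queue=[H,F] q_used=0 → run H
t=10: queue=[H,F] q_used=1 → run H
t=11: queue=[H,F] q_used=2 → run H
t=12: queue=[F] q_used=0 → run F
t=13: queue=[F] q_used=1 → run F
t=14: queue=[F] q_used=2 → run F
t=15: queue=[F] q_used=0 → run F
t=16: queue=[F] q_used=1 → run F
t=17: (idle)
t=18: (idle)
t=19: (idle)

running at tick 6 = F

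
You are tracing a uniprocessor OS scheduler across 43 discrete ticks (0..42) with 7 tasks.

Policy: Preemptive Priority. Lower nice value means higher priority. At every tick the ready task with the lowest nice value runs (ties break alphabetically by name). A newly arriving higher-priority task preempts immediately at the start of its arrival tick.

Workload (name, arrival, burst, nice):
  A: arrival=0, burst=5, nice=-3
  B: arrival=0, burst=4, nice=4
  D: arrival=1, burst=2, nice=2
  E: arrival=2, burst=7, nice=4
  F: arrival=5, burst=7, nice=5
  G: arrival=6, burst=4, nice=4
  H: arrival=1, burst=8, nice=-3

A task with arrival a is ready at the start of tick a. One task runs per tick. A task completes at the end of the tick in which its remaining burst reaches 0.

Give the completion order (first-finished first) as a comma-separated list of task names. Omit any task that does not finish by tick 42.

completion order = A, H, D, B, E, G, F

t=0: ready={A,B} → run A
t=1: ready={A,B,D,H} → run A
t=2: ready={A,B,D,E,H} → run A
t=3: ready={A,B,D,E,H} → run A
t=4: ready={A,B,D,E,H} → run A
t=5: ready={B,D,E,F,H} → run H
t=6: ready={B,D,E,F,G,H} → run H
t=7: ready={B,D,E,F,G,H} → run H
t=8: ready={B,D,E,F,G,H} → run H
t=9: ready={B,D,E,F,G,H} → run H
t=10: ready={B,D,E,F,G,H} → run H
t=11: ready={B,D,E,F,G,H} → run H
t=12: ready={B,D,E,F,G,H} → run H
t=13: ready={B,D,E,F,G} → run D
t=14: ready={B,D,E,F,G} → run D
t=15: ready={B,E,F,G} → run B
t=16: ready={B,E,F,G} → run B
t=17: ready={B,E,F,G} → run B
t=18: ready={B,E,F,G} → run B
t=19: ready={E,F,G} → run E
t=20: ready={E,F,G} → run E
t=21: ready={E,F,G} → run E
t=22: ready={E,F,G} → run E
t=23: ready={E,F,G} → run E
t=24: ready={E,F,G} → run E
t=25: ready={E,F,G} → run E
t=26: ready={F,G} → run G
t=27: ready={F,G} → run G
t=28: ready={F,G} → run G
t=29: ready={F,G} → run G
t=30: ready={F} → run F
t=31: ready={F} → run F
t=32: ready={F} → run F
t=33: ready={F} → run F
t=34: ready={F} → run F
t=35: ready={F} → run F
t=36: ready={F} → run F
t=37: (idle)
t=38: (idle)
t=39: (idle)
t=40: (idle)
t=41: (idle)
t=42: (idle)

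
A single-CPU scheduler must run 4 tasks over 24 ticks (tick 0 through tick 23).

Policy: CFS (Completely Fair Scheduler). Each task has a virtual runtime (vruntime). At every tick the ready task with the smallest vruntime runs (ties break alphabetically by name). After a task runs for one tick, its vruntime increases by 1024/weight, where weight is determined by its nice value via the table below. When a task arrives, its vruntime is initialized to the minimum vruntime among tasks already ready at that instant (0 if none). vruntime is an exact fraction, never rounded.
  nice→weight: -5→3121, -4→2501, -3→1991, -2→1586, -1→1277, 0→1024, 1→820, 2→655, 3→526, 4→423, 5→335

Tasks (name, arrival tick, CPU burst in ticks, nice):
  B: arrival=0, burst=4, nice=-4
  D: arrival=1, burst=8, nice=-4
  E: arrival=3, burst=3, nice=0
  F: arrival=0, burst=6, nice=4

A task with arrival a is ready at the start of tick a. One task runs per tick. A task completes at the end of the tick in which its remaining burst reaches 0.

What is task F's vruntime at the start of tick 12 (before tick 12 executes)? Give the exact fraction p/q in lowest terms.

t=0: vr[B=0 F=0] → run B
t=1: vr[B=1024/2501 D=0 F=0] → run D
t=2: vr[B=1024/2501 D=1024/2501 F=0] → run F
t=3: vr[B=1024/2501 D=1024/2501 E=1024/2501 F=1024/423] → run B
t=4: vr[B=2048/2501 D=1024/2501 E=1024/2501 F=1024/423] → run D
t=5: vr[B=2048/2501 D=2048/2501 E=1024/2501 F=1024/423] → run E
t=6: vr[B=2048/2501 D=2048/2501 E=3525/2501 F=1024/423] → run B
t=7: vr[B=3072/2501 D=2048/2501 E=3525/2501 F=1024/423] → run D
t=8: vr[B=3072/2501 D=3072/2501 E=3525/2501 F=1024/423] → run B
t=9: vr[D=3072/2501 E=3525/2501 F=1024/423] → run D
t=10: vr[D=4096/2501 E=3525/2501 F=1024/423] → run E
t=11: vr[D=4096/2501 E=6026/2501 F=1024/423] → run D
t=12: vr[D=5120/2501 E=6026/2501 F=1024/423] → run D
t=13: vr[D=6144/2501 E=6026/2501 F=1024/423] → run E
t=14: vr[D=6144/2501 F=1024/423] → run F
t=15: vr[D=6144/2501 F=2048/423] → run D
t=16: vr[D=7168/2501 F=2048/423] → run D
t=17: vr[F=2048/423] → run F
t=18: vr[F=1024/141] → run F
t=19: vr[F=4096/423] → run F
t=20: vr[F=5120/423] → run F
t=21: (idle)
t=22: (idle)
t=23: (idle)

vruntime(F, start of tick 12) = 1024/423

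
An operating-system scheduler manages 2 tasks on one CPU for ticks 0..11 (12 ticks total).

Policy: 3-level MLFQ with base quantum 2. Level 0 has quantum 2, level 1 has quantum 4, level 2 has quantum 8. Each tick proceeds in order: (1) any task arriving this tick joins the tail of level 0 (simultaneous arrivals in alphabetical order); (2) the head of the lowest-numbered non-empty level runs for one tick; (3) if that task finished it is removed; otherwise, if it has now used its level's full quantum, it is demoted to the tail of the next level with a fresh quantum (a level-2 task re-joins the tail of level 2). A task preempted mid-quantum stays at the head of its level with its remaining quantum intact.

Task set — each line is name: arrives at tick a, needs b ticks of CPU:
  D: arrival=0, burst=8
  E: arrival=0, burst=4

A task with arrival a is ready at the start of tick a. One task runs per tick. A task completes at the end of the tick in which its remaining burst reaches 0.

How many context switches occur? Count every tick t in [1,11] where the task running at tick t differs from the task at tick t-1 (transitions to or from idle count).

t=0: L0/L1/L2 = DE/-/- → run D
t=1: L0/L1/L2 = DE/-/- → run D
t=2: L0/L1/L2 = E/D/- → run E
t=3: L0/L1/L2 = E/D/- → run E
t=4: L0/L1/L2 = -/DE/- → run D
t=5: L0/L1/L2 = -/DE/- → run D
t=6: L0/L1/L2 = -/DE/- → run D
t=7: L0/L1/L2 = -/DE/- → run D
t=8: L0/L1/L2 = -/E/D → run E
t=9: L0/L1/L2 = -/E/D → run E
t=10: L0/L1/L2 = -/-/D → run D
t=11: L0/L1/L2 = -/-/D → run D

context switches = 4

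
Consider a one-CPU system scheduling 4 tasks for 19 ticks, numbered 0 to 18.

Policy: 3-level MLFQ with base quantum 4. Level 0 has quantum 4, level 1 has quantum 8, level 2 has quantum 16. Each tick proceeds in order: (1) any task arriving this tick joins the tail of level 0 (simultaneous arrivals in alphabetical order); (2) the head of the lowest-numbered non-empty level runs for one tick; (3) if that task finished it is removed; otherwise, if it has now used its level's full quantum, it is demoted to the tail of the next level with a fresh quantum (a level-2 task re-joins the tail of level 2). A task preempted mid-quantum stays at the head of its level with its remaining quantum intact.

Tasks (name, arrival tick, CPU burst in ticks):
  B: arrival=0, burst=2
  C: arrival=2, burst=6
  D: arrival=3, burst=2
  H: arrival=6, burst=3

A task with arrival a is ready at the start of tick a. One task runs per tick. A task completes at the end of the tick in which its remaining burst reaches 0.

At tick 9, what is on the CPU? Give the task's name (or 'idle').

running at tick 9 = H

t=0: L0/L1/L2 = B/-/- → run B
t=1: L0/L1/L2 = B/-/- → run B
t=2: L0/L1/L2 = C/-/- → run C
t=3: L0/L1/L2 = CD/-/- → run C
t=4: L0/L1/L2 = CD/-/- → run C
t=5: L0/L1/L2 = CD/-/- → run C
t=6: L0/L1/L2 = DH/C/- → run D
t=7: L0/L1/L2 = DH/C/- → run D
t=8: L0/L1/L2 = H/C/- → run H
t=9: L0/L1/L2 = H/C/- → run H
t=10: L0/L1/L2 = H/C/- → run H
t=11: L0/L1/L2 = -/C/- → run C
t=12: L0/L1/L2 = -/C/- → run C
t=13: (idle)
t=14: (idle)
t=15: (idle)
t=16: (idle)
t=17: (idle)
t=18: (idle)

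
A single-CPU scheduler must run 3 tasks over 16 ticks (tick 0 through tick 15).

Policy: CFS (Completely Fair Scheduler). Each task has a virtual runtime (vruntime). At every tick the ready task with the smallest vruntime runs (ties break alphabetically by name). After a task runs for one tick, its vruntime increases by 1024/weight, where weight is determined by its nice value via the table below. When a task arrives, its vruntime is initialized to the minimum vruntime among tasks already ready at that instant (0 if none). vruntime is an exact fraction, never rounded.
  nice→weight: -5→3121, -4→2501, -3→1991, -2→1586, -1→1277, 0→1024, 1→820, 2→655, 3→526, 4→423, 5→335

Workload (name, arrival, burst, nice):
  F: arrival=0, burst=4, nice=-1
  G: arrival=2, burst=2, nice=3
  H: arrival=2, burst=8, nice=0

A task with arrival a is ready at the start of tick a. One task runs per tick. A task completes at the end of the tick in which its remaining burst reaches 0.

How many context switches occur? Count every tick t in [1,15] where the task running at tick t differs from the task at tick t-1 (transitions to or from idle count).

context switches = 7

t=0: vr[F=0] → run F
t=1: vr[F=1024/1277] → run F
t=2: vr[F=2048/1277 G=2048/1277 H=2048/1277] → run F
t=3: vr[F=3072/1277 G=2048/1277 H=2048/1277] → run G
t=4: vr[F=3072/1277 G=1192448/335851 H=2048/1277] → run H
t=5: vr[F=3072/1277 G=1192448/335851 H=3325/1277] → run F
t=6: vr[G=1192448/335851 H=3325/1277] → run H
t=7: vr[G=1192448/335851 H=4602/1277] → run G
t=8: vr[H=4602/1277] → run H
t=9: vr[H=5879/1277] → run H
t=10: vr[H=7156/1277] → run H
t=11: vr[H=8433/1277] → run H
t=12: vr[H=9710/1277] → run H
t=13: vr[H=10987/1277] → run H
t=14: (idle)
t=15: (idle)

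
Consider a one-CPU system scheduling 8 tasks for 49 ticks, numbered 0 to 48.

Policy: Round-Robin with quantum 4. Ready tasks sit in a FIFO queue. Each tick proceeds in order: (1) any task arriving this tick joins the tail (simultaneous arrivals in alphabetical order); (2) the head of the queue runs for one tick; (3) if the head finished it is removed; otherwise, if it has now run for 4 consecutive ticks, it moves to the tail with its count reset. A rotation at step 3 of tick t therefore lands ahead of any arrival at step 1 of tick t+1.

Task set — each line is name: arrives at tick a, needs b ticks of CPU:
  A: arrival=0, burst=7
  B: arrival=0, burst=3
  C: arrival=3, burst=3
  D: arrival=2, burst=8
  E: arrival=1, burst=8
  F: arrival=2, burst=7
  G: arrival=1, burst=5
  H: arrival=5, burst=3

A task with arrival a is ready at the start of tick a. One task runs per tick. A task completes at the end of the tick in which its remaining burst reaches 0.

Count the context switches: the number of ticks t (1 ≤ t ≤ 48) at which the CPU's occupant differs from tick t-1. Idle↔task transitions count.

context switches = 13

t=0: queue=[A,B] q_used=0 → run A
t=1: queue=[A,B,E,G] q_used=1 → run A
t=2: queue=[A,B,E,G,D,F] q_used=2 → run A
t=3: queue=[A,B,E,G,D,F,C] q_used=3 → run A
t=4: queue=[B,E,G,D,F,C,A] q_used=0 → run B
t=5: queue=[B,E,G,D,F,C,A,H] q_used=1 → run B
t=6: queue=[B,E,G,D,F,C,A,H] q_used=2 → run B
t=7: queue=[E,G,D,F,C,A,H] q_used=0 → run E
t=8: queue=[E,G,D,F,C,A,H] q_used=1 → run E
t=9: queue=[E,G,D,F,C,A,H] q_used=2 → run E
t=10: queue=[E,G,D,F,C,A,H] q_used=3 → run E
t=11: queue=[G,D,F,C,A,H,E] q_used=0 → run G
t=12: queue=[G,D,F,C,A,H,E] q_used=1 → run G
t=13: queue=[G,D,F,C,A,H,E] q_used=2 → run G
t=14: queue=[G,D,F,C,A,H,E] q_used=3 → run G
t=15: queue=[D,F,C,A,H,E,G] q_used=0 → run D
t=16: queue=[D,F,C,A,H,E,G] q_used=1 → run D
t=17: queue=[D,F,C,A,H,E,G] q_used=2 → run D
t=18: queue=[D,F,C,A,H,E,G] q_used=3 → run D
t=19: queue=[F,C,A,H,E,G,D] q_used=0 → run F
t=20: queue=[F,C,A,H,E,G,D] q_used=1 → run F
t=21: queue=[F,C,A,H,E,G,D] q_used=2 → run F
t=22: queue=[F,C,A,H,E,G,D] q_used=3 → run F
t=23: queue=[C,A,H,E,G,D,F] q_used=0 → run C
t=24: queue=[C,A,H,E,G,D,F] q_used=1 → run C
t=25: queue=[C,A,H,E,G,D,F] q_used=2 → run C
t=26: queue=[A,H,E,G,D,F] q_used=0 → run A
t=27: queue=[A,H,E,G,D,F] q_used=1 → run A
t=28: queue=[A,H,E,G,D,F] q_used=2 → run A
t=29: queue=[H,E,G,D,F] q_used=0 → run H
t=30: queue=[H,E,G,D,F] q_used=1 → run H
t=31: queue=[H,E,G,D,F] q_used=2 → run H
t=32: queue=[E,G,D,F] q_used=0 → run E
t=33: queue=[E,G,D,F] q_used=1 → run E
t=34: queue=[E,G,D,F] q_used=2 → run E
t=35: queue=[E,G,D,F] q_used=3 → run E
t=36: queue=[G,D,F] q_used=0 → run G
t=37: queue=[D,F] q_used=0 → run D
t=38: queue=[D,F] q_used=1 → run D
t=39: queue=[D,F] q_used=2 → run D
t=40: queue=[D,F] q_used=3 → run D
t=41: queue=[F] q_used=0 → run F
t=42: queue=[F] q_used=1 → run F
t=43: queue=[F] q_used=2 → run F
t=44: (idle)
t=45: (idle)
t=46: (idle)
t=47: (idle)
t=48: (idle)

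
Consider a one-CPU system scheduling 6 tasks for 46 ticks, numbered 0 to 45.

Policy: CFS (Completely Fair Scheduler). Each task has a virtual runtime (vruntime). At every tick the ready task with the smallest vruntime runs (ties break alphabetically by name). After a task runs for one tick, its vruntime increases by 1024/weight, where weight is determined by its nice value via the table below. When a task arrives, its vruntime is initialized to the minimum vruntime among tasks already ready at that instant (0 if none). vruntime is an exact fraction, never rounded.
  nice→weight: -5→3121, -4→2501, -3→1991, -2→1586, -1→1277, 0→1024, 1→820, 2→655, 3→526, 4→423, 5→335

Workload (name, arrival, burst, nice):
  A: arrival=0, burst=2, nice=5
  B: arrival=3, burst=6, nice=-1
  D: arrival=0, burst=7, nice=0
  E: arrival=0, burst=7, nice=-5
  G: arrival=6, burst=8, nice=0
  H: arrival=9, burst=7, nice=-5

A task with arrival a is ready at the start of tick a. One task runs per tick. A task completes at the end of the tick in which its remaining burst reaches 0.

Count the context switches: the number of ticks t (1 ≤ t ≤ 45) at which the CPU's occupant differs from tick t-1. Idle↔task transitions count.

t=0: vr[A=0 D=0 E=0] → run A
t=1: vr[A=1024/335 D=0 E=0] → run D
t=2: vr[A=1024/335 D=1 E=0] → run E
t=3: vr[A=1024/335 B=1024/3121 D=1 E=1024/3121] → run B
t=4: vr[A=1024/335 B=4503552/3985517 D=1 E=1024/3121] → run E
t=5: vr[A=1024/335 B=4503552/3985517 D=1 E=2048/3121] → run E
t=6: vr[A=1024/335 B=4503552/3985517 D=1 E=3072/3121 G=3072/3121] → run E
t=7: vr[A=1024/335 B=4503552/3985517 D=1 E=4096/3121 G=3072/3121] → run G
t=8: vr[A=1024/335 B=4503552/3985517 D=1 E=4096/3121 G=6193/3121] → run D
t=9: vr[A=1024/335 B=4503552/3985517 D=2 E=4096/3121 G=6193/3121 H=4503552/3985517] → run B
t=10: vr[A=1024/335 B=7699456/3985517 D=2 E=4096/3121 G=6193/3121 H=4503552/3985517] → run H
t=11: vr[A=1024/335 B=7699456/3985517 D=2 E=4096/3121 G=6193/3121 H=5811200/3985517] → run E
t=12: vr[A=1024/335 B=7699456/3985517 D=2 E=5120/3121 G=6193/3121 H=5811200/3985517] → run H
t=13: vr[A=1024/335 B=7699456/3985517 D=2 E=5120/3121 G=6193/3121 H=7118848/3985517] → run E
t=14: vr[A=1024/335 B=7699456/3985517 D=2 E=6144/3121 G=6193/3121 H=7118848/3985517] → run H
t=15: vr[A=1024/335 B=7699456/3985517 D=2 E=6144/3121 G=6193/3121 H=8426496/3985517] → run B
t=16: vr[A=1024/335 B=10895360/3985517 D=2 E=6144/3121 G=6193/3121 H=8426496/3985517] → run E
t=17: vr[A=1024/335 B=10895360/3985517 D=2 G=6193/3121 H=8426496/3985517] → run G
t=18: vr[A=1024/335 B=10895360/3985517 D=2 G=9314/3121 H=8426496/3985517] → run D
t=19: vr[A=1024/335 B=10895360/3985517 D=3 G=9314/3121 H=8426496/3985517] → run H
t=20: vr[A=1024/335 B=10895360/3985517 D=3 G=9314/3121 H=9734144/3985517] → run H
t=21: vr[A=1024/335 B=10895360/3985517 D=3 G=9314/3121 H=11041792/3985517] → run B
t=22: vr[A=1024/335 B=14091264/3985517 D=3 G=9314/3121 H=11041792/3985517] → run H
t=23: vr[A=1024/335 B=14091264/3985517 D=3 G=9314/3121 H=12349440/3985517] → run G
t=24: vr[A=1024/335 B=14091264/3985517 D=3 G=12435/3121 H=12349440/3985517] → run D
t=25: vr[A=1024/335 B=14091264/3985517 D=4 G=12435/3121 H=12349440/3985517] → run A
t=26: vr[B=14091264/3985517 D=4 G=12435/3121 H=12349440/3985517] → run H
t=27: vr[B=14091264/3985517 D=4 G=12435/3121] → run B
t=28: vr[B=17287168/3985517 D=4 G=12435/3121] → run G
t=29: vr[B=17287168/3985517 D=4 G=15556/3121] → run D
t=30: vr[B=17287168/3985517 D=5 G=15556/3121] → run B
t=31: vr[D=5 G=15556/3121] → run G
t=32: vr[D=5 G=18677/3121] → run D
t=33: vr[D=6 G=18677/3121] → run G
t=34: vr[D=6 G=21798/3121] → run D
t=35: vr[G=21798/3121] → run G
t=36: vr[G=24919/3121] → run G
t=37: (idle)
t=38: (idle)
t=39: (idle)
t=40: (idle)
t=41: (idle)
t=42: (idle)
t=43: (idle)
t=44: (idle)
t=45: (idle)

context switches = 33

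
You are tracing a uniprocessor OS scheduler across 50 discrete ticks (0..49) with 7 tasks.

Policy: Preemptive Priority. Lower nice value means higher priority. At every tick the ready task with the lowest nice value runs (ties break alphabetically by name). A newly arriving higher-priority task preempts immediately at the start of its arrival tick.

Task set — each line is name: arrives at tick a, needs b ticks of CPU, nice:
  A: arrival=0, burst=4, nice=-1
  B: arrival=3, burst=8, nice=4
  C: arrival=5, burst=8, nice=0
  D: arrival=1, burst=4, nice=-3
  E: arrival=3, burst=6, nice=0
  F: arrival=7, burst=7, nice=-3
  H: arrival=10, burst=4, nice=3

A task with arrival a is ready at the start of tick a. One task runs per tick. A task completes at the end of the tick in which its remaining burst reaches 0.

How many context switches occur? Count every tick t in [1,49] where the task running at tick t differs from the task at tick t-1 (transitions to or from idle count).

context switches = 9

t=0: ready={A} → run A
t=1: ready={A,D} → run D
t=2: ready={A,D} → run D
t=3: ready={A,B,D,E} → run D
t=4: ready={A,B,D,E} → run D
t=5: ready={A,B,C,E} → run A
t=6: ready={A,B,C,E} → run A
t=7: ready={A,B,C,E,F} → run F
t=8: ready={A,B,C,E,F} → run F
t=9: ready={A,B,C,E,F} → run F
t=10: ready={A,B,C,E,F,H} → run F
t=11: ready={A,B,C,E,F,H} → run F
t=12: ready={A,B,C,E,F,H} → run F
t=13: ready={A,B,C,E,F,H} → run F
t=14: ready={A,B,C,E,H} → run A
t=15: ready={B,C,E,H} → run C
t=16: ready={B,C,E,H} → run C
t=17: ready={B,C,E,H} → run C
t=18: ready={B,C,E,H} → run C
t=19: ready={B,C,E,H} → run C
t=20: ready={B,C,E,H} → run C
t=21: ready={B,C,E,H} → run C
t=22: ready={B,C,E,H} → run C
t=23: ready={B,E,H} → run E
t=24: ready={B,E,H} → run E
t=25: ready={B,E,H} → run E
t=26: ready={B,E,H} → run E
t=27: ready={B,E,H} → run E
t=28: ready={B,E,H} → run E
t=29: ready={B,H} → run H
t=30: ready={B,H} → run H
t=31: ready={B,H} → run H
t=32: ready={B,H} → run H
t=33: ready={B} → run B
t=34: ready={B} → run B
t=35: ready={B} → run B
t=36: ready={B} → run B
t=37: ready={B} → run B
t=38: ready={B} → run B
t=39: ready={B} → run B
t=40: ready={B} → run B
t=41: (idle)
t=42: (idle)
t=43: (idle)
t=44: (idle)
t=45: (idle)
t=46: (idle)
t=47: (idle)
t=48: (idle)
t=49: (idle)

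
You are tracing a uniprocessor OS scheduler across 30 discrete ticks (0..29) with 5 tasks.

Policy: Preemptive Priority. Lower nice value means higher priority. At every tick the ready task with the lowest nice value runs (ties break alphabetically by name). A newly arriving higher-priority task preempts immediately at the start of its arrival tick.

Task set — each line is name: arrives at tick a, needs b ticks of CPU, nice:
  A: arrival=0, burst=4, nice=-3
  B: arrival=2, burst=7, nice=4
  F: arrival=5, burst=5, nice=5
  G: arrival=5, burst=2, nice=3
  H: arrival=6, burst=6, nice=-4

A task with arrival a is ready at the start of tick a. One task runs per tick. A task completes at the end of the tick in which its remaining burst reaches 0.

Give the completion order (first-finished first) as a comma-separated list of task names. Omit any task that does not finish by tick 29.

completion order = A, H, G, B, F

t=0: ready={A} → run A
t=1: ready={A} → run A
t=2: ready={A,B} → run A
t=3: ready={A,B} → run A
t=4: ready={B} → run B
t=5: ready={B,F,G} → run G
t=6: ready={B,F,G,H} → run H
t=7: ready={B,F,G,H} → run H
t=8: ready={B,F,G,H} → run H
t=9: ready={B,F,G,H} → run H
t=10: ready={B,F,G,H} → run H
t=11: ready={B,F,G,H} → run H
t=12: ready={B,F,G} → run G
t=13: ready={B,F} → run B
t=14: ready={B,F} → run B
t=15: ready={B,F} → run B
t=16: ready={B,F} → run B
t=17: ready={B,F} → run B
t=18: ready={B,F} → run B
t=19: ready={F} → run F
t=20: ready={F} → run F
t=21: ready={F} → run F
t=22: ready={F} → run F
t=23: ready={F} → run F
t=24: (idle)
t=25: (idle)
t=26: (idle)
t=27: (idle)
t=28: (idle)
t=29: (idle)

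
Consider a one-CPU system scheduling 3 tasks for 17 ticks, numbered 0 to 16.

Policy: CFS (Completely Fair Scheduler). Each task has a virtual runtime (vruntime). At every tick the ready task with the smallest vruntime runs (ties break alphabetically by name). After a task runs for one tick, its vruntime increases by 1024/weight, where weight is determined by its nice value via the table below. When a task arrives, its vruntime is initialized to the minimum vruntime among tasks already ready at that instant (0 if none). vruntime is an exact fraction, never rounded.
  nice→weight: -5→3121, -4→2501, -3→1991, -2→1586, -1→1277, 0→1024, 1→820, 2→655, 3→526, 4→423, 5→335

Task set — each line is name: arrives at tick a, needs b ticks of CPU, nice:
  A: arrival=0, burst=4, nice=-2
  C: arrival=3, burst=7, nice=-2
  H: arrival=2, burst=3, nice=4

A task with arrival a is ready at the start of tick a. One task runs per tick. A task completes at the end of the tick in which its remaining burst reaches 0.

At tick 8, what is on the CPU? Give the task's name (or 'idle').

t=0: vr[A=0] → run A
t=1: vr[A=512/793] → run A
t=2: vr[A=1024/793 H=1024/793] → run A
t=3: vr[A=1536/793 C=1024/793 H=1024/793] → run C
t=4: vr[A=1536/793 C=1536/793 H=1024/793] → run H
t=5: vr[A=1536/793 C=1536/793 H=1245184/335439] → run A
t=6: vr[C=1536/793 H=1245184/335439] → run C
t=7: vr[C=2048/793 H=1245184/335439] → run C
t=8: vr[C=2560/793 H=1245184/335439] → run C
t=9: vr[C=3072/793 H=1245184/335439] → run H
t=10: vr[C=3072/793 H=2057216/335439] → run C
t=11: vr[C=3584/793 H=2057216/335439] → run C
t=12: vr[C=4096/793 H=2057216/335439] → run C
t=13: vr[H=2057216/335439] → run H
t=14: (idle)
t=15: (idle)
t=16: (idle)

running at tick 8 = C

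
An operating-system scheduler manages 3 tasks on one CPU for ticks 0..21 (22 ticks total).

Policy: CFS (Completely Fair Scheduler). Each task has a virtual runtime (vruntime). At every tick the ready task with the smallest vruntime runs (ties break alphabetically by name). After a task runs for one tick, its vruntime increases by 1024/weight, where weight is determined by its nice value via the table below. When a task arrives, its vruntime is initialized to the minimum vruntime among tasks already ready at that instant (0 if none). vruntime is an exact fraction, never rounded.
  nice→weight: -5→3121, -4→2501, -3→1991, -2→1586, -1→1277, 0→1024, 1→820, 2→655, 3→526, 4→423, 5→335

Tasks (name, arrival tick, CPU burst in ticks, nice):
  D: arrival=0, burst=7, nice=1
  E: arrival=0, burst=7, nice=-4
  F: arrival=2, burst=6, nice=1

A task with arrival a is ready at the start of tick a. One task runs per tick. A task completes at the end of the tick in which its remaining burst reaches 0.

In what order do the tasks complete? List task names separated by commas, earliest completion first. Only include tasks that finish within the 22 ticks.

completion order = E, F, D

t=0: vr[D=0 E=0] → run D
t=1: vr[D=256/205 E=0] → run E
t=2: vr[D=256/205 E=1024/2501 F=1024/2501] → run E
t=3: vr[D=256/205 E=2048/2501 F=1024/2501] → run F
t=4: vr[D=256/205 E=2048/2501 F=20736/12505] → run E
t=5: vr[D=256/205 E=3072/2501 F=20736/12505] → run E
t=6: vr[D=256/205 E=4096/2501 F=20736/12505] → run D
t=7: vr[D=512/205 E=4096/2501 F=20736/12505] → run E
t=8: vr[D=512/205 E=5120/2501 F=20736/12505] → run F
t=9: vr[D=512/205 E=5120/2501 F=36352/12505] → run E
t=10: vr[D=512/205 E=6144/2501 F=36352/12505] → run E
t=11: vr[D=512/205 F=36352/12505] → run D
t=12: vr[D=768/205 F=36352/12505] → run F
t=13: vr[D=768/205 F=51968/12505] → run D
t=14: vr[D=1024/205 F=51968/12505] → run F
t=15: vr[D=1024/205 F=67584/12505] → run D
t=16: vr[D=256/41 F=67584/12505] → run F
t=17: vr[D=256/41 F=16640/2501] → run D
t=18: vr[D=1536/205 F=16640/2501] → run F
t=19: vr[D=1536/205] → run D
t=20: (idle)
t=21: (idle)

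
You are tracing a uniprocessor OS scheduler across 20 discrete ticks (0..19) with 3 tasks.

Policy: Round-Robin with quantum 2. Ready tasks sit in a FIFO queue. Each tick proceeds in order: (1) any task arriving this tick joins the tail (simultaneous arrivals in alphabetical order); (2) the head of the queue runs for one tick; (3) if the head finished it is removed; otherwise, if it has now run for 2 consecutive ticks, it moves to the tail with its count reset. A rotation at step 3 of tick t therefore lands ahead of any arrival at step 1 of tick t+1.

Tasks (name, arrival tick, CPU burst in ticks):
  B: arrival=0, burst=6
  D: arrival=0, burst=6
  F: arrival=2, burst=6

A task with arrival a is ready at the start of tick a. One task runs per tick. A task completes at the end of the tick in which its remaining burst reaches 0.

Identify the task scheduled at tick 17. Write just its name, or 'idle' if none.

running at tick 17 = F

t=0: queue=[B,D] q_used=0 → run B
t=1: queue=[B,D] q_used=1 → run B
t=2: queue=[D,B,F] q_used=0 → run D
t=3: queue=[D,B,F] q_used=1 → run D
t=4: queue=[B,F,D] q_used=0 → run B
t=5: queue=[B,F,D] q_used=1 → run B
t=6: queue=[F,D,B] q_used=0 → run F
t=7: queue=[F,D,B] q_used=1 → run F
t=8: queue=[D,B,F] q_used=0 → run D
t=9: queue=[D,B,F] q_used=1 → run D
t=10: queue=[B,F,D] q_used=0 → run B
t=11: queue=[B,F,D] q_used=1 → run B
t=12: queue=[F,D] q_used=0 → run F
t=13: queue=[F,D] q_used=1 → run F
t=14: queue=[D,F] q_used=0 → run D
t=15: queue=[D,F] q_used=1 → run D
t=16: queue=[F] q_used=0 → run F
t=17: queue=[F] q_used=1 → run F
t=18: (idle)
t=19: (idle)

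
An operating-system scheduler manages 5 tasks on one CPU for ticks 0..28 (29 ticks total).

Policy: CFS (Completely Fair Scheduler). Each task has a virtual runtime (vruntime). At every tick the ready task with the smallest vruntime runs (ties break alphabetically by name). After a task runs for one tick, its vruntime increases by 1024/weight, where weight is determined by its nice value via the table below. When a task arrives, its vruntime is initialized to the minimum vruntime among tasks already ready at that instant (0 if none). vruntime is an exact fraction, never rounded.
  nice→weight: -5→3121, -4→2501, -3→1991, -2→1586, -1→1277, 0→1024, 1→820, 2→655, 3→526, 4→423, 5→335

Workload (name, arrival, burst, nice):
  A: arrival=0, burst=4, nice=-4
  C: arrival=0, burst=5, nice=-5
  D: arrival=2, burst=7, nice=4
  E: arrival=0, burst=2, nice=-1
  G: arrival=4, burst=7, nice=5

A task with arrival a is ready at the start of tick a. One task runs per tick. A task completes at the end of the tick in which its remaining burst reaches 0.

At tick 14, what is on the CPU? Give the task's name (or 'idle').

t=0: vr[A=0 C=0 E=0] → run A
t=1: vr[A=1024/2501 C=0 E=0] → run C
t=2: vr[A=1024/2501 C=1024/3121 D=0 E=0] → run D
t=3: vr[A=1024/2501 C=1024/3121 D=1024/423 E=0] → run E
t=4: vr[A=1024/2501 C=1024/3121 D=1024/423 E=1024/1277 G=1024/3121] → run C
t=5: vr[A=1024/2501 C=2048/3121 D=1024/423 E=1024/1277 G=1024/3121] → run G
t=6: vr[A=1024/2501 C=2048/3121 D=1024/423 E=1024/1277 G=3538944/1045535] → run A
t=7: vr[A=2048/2501 C=2048/3121 D=1024/423 E=1024/1277 G=3538944/1045535] → run C
t=8: vr[A=2048/2501 C=3072/3121 D=1024/423 E=1024/1277 G=3538944/1045535] → run E
t=9: vr[A=2048/2501 C=3072/3121 D=1024/423 G=3538944/1045535] → run A
t=10: vr[A=3072/2501 C=3072/3121 D=1024/423 G=3538944/1045535] → run C
t=11: vr[A=3072/2501 C=4096/3121 D=1024/423 G=3538944/1045535] → run A
t=12: vr[C=4096/3121 D=1024/423 G=3538944/1045535] → run C
t=13: vr[D=1024/423 G=3538944/1045535] → run D
t=14: vr[D=2048/423 G=3538944/1045535] → run G
t=15: vr[D=2048/423 G=6734848/1045535] → run D
t=16: vr[D=1024/141 G=6734848/1045535] → run G
t=17: vr[D=1024/141 G=9930752/1045535] → run D
t=18: vr[D=4096/423 G=9930752/1045535] → run G
t=19: vr[D=4096/423 G=13126656/1045535] → run D
t=20: vr[D=5120/423 G=13126656/1045535] → run D
t=21: vr[D=2048/141 G=13126656/1045535] → run G
t=22: vr[D=2048/141 G=3264512/209107] → run D
t=23: vr[G=3264512/209107] → run G
t=24: vr[G=19518464/1045535] → run G
t=25: (idle)
t=26: (idle)
t=27: (idle)
t=28: (idle)

running at tick 14 = G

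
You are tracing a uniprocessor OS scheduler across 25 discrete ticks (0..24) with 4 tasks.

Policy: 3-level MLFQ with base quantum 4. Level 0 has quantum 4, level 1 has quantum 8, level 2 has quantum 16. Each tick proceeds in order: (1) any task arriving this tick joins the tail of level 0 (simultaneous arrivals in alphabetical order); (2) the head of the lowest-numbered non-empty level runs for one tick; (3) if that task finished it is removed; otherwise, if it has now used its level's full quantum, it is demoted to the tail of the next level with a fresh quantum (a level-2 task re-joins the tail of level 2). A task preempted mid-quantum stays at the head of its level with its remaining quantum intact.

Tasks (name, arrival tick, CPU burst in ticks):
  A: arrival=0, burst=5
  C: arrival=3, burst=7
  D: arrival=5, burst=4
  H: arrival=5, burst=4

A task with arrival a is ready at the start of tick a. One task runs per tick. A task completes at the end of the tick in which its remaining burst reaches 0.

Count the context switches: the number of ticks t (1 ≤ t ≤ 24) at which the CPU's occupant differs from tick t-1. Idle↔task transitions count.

t=0: L0/L1/L2 = A/-/- → run A
t=1: L0/L1/L2 = A/-/- → run A
t=2: L0/L1/L2 = A/-/- → run A
t=3: L0/L1/L2 = AC/-/- → run A
t=4: L0/L1/L2 = C/A/- → run C
t=5: L0/L1/L2 = CDH/A/- → run C
t=6: L0/L1/L2 = CDH/A/- → run C
t=7: L0/L1/L2 = CDH/A/- → run C
t=8: L0/L1/L2 = DH/AC/- → run D
t=9: L0/L1/L2 = DH/AC/- → run D
t=10: L0/L1/L2 = DH/AC/- → run D
t=11: L0/L1/L2 = DH/AC/- → run D
t=12: L0/L1/L2 = H/AC/- → run H
t=13: L0/L1/L2 = H/AC/- → run H
t=14: L0/L1/L2 = H/AC/- → run H
t=15: L0/L1/L2 = H/AC/- → run H
t=16: L0/L1/L2 = -/AC/- → run A
t=17: L0/L1/L2 = -/C/- → run C
t=18: L0/L1/L2 = -/C/- → run C
t=19: L0/L1/L2 = -/C/- → run C
t=20: (idle)
t=21: (idle)
t=22: (idle)
t=23: (idle)
t=24: (idle)

context switches = 6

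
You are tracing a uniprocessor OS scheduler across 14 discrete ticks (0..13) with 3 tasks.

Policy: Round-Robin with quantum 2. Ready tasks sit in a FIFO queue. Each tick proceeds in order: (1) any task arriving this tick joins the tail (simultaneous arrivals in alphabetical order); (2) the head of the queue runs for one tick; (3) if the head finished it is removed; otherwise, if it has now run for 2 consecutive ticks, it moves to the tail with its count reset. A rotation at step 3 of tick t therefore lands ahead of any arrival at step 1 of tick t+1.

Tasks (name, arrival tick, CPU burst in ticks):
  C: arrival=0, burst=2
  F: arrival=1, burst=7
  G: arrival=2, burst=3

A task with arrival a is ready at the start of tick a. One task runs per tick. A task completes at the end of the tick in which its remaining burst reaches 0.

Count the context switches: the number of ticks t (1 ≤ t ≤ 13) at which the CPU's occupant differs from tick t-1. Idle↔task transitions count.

t=0: queue=[C] q_used=0 → run C
t=1: queue=[C,F] q_used=1 → run C
t=2: queue=[F,G] q_used=0 → run F
t=3: queue=[F,G] q_used=1 → run F
t=4: queue=[G,F] q_used=0 → run G
t=5: queue=[G,F] q_used=1 → run G
t=6: queue=[F,G] q_used=0 → run F
t=7: queue=[F,G] q_used=1 → run F
t=8: queue=[G,F] q_used=0 → run G
t=9: queue=[F] q_used=0 → run F
t=10: queue=[F] q_used=1 → run F
t=11: queue=[F] q_used=0 → run F
t=12: (idle)
t=13: (idle)

context switches = 6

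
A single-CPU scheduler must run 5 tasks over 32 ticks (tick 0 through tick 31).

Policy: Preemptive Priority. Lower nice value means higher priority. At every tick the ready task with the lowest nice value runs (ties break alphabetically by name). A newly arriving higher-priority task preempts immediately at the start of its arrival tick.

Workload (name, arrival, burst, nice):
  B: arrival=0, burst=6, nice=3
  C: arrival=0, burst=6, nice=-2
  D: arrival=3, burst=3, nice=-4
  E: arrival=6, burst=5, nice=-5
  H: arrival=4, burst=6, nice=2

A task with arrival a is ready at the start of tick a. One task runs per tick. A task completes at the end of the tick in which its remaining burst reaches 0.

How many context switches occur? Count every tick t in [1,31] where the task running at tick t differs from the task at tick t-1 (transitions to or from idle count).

context switches = 6

t=0: ready={B,C} → run C
t=1: ready={B,C} → run C
t=2: ready={B,C} → run C
t=3: ready={B,C,D} → run D
t=4: ready={B,C,D,H} → run D
t=5: ready={B,C,D,H} → run D
t=6: ready={B,C,E,H} → run E
t=7: ready={B,C,E,H} → run E
t=8: ready={B,C,E,H} → run E
t=9: ready={B,C,E,H} → run E
t=10: ready={B,C,E,H} → run E
t=11: ready={B,C,H} → run C
t=12: ready={B,C,H} → run C
t=13: ready={B,C,H} → run C
t=14: ready={B,H} → run H
t=15: ready={B,H} → run H
t=16: ready={B,H} → run H
t=17: ready={B,H} → run H
t=18: ready={B,H} → run H
t=19: ready={B,H} → run H
t=20: ready={B} → run B
t=21: ready={B} → run B
t=22: ready={B} → run B
t=23: ready={B} → run B
t=24: ready={B} → run B
t=25: ready={B} → run B
t=26: (idle)
t=27: (idle)
t=28: (idle)
t=29: (idle)
t=30: (idle)
t=31: (idle)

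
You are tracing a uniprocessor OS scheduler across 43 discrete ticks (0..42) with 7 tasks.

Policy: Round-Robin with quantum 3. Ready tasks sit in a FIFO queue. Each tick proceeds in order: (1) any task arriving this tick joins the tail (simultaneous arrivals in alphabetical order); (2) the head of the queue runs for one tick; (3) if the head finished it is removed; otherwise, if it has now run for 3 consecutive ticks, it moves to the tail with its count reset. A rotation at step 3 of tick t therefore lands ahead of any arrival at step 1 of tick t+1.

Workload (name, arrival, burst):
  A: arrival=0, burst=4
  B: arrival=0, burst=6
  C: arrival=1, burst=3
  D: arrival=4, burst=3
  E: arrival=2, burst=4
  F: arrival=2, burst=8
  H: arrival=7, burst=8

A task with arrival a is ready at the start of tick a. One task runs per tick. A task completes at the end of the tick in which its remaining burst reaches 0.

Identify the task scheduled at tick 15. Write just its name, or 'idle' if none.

running at tick 15 = A

t=0: queue=[A,B] q_used=0 → run A
t=1: queue=[A,B,C] q_used=1 → run A
t=2: queue=[A,B,C,E,F] q_used=2 → run A
t=3: queue=[B,C,E,F,A] q_used=0 → run B
t=4: queue=[B,C,E,F,A,D] q_used=1 → run B
t=5: queue=[B,C,E,F,A,D] q_used=2 → run B
t=6: queue=[C,E,F,A,D,B] q_used=0 → run C
t=7: queue=[C,E,F,A,D,B,H] q_used=1 → run C
t=8: queue=[C,E,F,A,D,B,H] q_used=2 → run C
t=9: queue=[E,F,A,D,B,H] q_used=0 → run E
t=10: queue=[E,F,A,D,B,H] q_used=1 → run E
t=11: queue=[E,F,A,D,B,H] q_used=2 → run E
t=12: queue=[F,A,D,B,H,E] q_used=0 → run F
t=13: queue=[F,A,D,B,H,E] q_used=1 → run F
t=14: queue=[F,A,D,B,H,E] q_used=2 → run F
t=15: queue=[A,D,B,H,E,F] q_used=0 → run A
t=16: queue=[D,B,H,E,F] q_used=0 → run D
t=17: queue=[D,B,H,E,F] q_used=1 → run D
t=18: queue=[D,B,H,E,F] q_used=2 → run D
t=19: queue=[B,H,E,F] q_used=0 → run B
t=20: queue=[B,H,E,F] q_used=1 → run B
t=21: queue=[B,H,E,F] q_used=2 → run B
t=22: queue=[H,E,F] q_used=0 → run H
t=23: queue=[H,E,F] q_used=1 → run H
t=24: queue=[H,E,F] q_used=2 → run H
t=25: queue=[E,F,H] q_used=0 → run E
t=26: queue=[F,H] q_used=0 → run F
t=27: queue=[F,H] q_used=1 → run F
t=28: queue=[F,H] q_used=2 → run F
t=29: queue=[H,F] q_used=0 → run H
t=30: queue=[H,F] q_used=1 → run H
t=31: queue=[H,F] q_used=2 → run H
t=32: queue=[F,H] q_used=0 → run F
t=33: queue=[F,H] q_used=1 → run F
t=34: queue=[H] q_used=0 → run H
t=35: queue=[H] q_used=1 → run H
t=36: (idle)
t=37: (idle)
t=38: (idle)
t=39: (idle)
t=40: (idle)
t=41: (idle)
t=42: (idle)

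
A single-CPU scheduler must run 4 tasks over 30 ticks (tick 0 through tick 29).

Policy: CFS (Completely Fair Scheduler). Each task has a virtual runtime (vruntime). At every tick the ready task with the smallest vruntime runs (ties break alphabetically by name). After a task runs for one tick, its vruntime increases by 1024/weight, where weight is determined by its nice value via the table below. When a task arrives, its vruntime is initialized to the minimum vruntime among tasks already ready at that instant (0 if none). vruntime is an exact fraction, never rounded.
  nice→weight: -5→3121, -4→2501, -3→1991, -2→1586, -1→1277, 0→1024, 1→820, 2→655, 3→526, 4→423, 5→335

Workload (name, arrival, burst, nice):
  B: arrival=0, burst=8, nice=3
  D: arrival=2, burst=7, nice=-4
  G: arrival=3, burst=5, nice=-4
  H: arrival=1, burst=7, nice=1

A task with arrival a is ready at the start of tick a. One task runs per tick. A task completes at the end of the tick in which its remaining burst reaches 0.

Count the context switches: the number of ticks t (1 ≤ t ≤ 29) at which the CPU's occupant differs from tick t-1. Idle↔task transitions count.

context switches = 21

t=0: vr[B=0] → run B
t=1: vr[B=512/263 H=512/263] → run B
t=2: vr[B=1024/263 D=512/263 H=512/263] → run D
t=3: vr[B=1024/263 D=1549824/657763 G=512/263 H=512/263] → run G
t=4: vr[B=1024/263 D=1549824/657763 G=1549824/657763 H=512/263] → run H
t=5: vr[B=1024/263 D=1549824/657763 G=1549824/657763 H=172288/53915] → run D
t=6: vr[B=1024/263 D=1819136/657763 G=1549824/657763 H=172288/53915] → run G
t=7: vr[B=1024/263 D=1819136/657763 G=1819136/657763 H=172288/53915] → run D
t=8: vr[B=1024/263 D=2088448/657763 G=1819136/657763 H=172288/53915] → run G
t=9: vr[B=1024/263 D=2088448/657763 G=2088448/657763 H=172288/53915] → run D
t=10: vr[B=1024/263 D=2357760/657763 G=2088448/657763 H=172288/53915] → run G
t=11: vr[B=1024/263 D=2357760/657763 G=2357760/657763 H=172288/53915] → run H
t=12: vr[B=1024/263 D=2357760/657763 G=2357760/657763 H=239616/53915] → run D
t=13: vr[B=1024/263 D=2627072/657763 G=2357760/657763 H=239616/53915] → run G
t=14: vr[B=1024/263 D=2627072/657763 H=239616/53915] → run B
t=15: vr[B=1536/263 D=2627072/657763 H=239616/53915] → run D
t=16: vr[B=1536/263 D=2896384/657763 H=239616/53915] → run D
t=17: vr[B=1536/263 H=239616/53915] → run H
t=18: vr[B=1536/263 H=306944/53915] → run H
t=19: vr[B=1536/263 H=374272/53915] → run B
t=20: vr[B=2048/263 H=374272/53915] → run H
t=21: vr[B=2048/263 H=88320/10783] → run B
t=22: vr[B=2560/263 H=88320/10783] → run H
t=23: vr[B=2560/263 H=508928/53915] → run H
t=24: vr[B=2560/263] → run B
t=25: vr[B=3072/263] → run B
t=26: vr[B=3584/263] → run B
t=27: (idle)
t=28: (idle)
t=29: (idle)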